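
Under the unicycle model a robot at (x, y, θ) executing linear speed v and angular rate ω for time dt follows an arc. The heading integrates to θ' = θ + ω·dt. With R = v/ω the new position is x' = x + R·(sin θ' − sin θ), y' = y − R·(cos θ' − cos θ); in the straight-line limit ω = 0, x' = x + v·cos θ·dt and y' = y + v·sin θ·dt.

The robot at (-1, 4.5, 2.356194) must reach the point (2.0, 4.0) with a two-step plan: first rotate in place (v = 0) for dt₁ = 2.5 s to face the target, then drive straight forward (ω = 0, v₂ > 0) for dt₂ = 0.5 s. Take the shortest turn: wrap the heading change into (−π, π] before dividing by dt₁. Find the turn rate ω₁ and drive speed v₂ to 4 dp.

heading to target = atan2(4−4.5, 2−-1) = -0.1651
Δθ = wrap(-0.1651 − 2.3562) = -2.5213; ω₁ = Δθ/dt₁ = -1.0085
distance = √((2−-1)² + (4−4.5)²) = 3.0414; v₂ = distance/dt₂ = 6.0828

ω₁ = -1.0085, v₂ = 6.0828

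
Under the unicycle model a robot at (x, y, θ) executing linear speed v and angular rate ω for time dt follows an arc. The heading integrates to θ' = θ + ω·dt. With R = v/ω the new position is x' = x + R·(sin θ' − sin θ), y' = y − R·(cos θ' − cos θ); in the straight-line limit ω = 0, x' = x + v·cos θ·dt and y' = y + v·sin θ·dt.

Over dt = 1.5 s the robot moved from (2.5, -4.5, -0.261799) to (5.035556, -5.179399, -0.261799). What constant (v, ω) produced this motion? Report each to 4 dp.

Δθ = -0.261799 − -0.261799 = 0.000000
ω = Δθ/dt = 0.000000/1.5 = 0.0000
ω = 0 → v = (Δx·cos θ + Δy·sin θ)/dt = 1.7500

v = 1.7500, ω = 0.0000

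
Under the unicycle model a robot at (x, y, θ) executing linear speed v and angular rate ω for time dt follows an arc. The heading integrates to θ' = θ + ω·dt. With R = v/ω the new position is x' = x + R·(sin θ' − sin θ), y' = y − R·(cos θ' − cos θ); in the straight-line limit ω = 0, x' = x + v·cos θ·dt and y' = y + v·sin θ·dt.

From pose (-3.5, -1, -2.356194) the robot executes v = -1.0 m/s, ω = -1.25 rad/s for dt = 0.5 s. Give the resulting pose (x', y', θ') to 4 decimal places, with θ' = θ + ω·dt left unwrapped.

θ' = -2.3562 + -1.25·0.5 = -2.9812
R = v/ω = -1.0/-1.25 = 0.8000
x' = -3.5 + 0.8000·(sin -2.9812 − sin -2.3562) = -3.0621
y' = -1 − 0.8000·(cos -2.9812 − cos -2.3562) = -0.7760

(-3.0621, -0.7760, -2.9812)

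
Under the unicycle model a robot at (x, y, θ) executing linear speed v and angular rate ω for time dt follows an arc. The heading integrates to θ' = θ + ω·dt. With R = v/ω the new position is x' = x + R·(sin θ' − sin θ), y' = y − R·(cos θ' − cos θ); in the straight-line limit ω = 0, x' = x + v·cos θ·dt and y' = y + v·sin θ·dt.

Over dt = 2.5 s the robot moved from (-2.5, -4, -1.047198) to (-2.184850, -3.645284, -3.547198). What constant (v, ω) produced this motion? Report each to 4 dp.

Δθ = -3.547198 − -1.047198 = -2.500000
ω = Δθ/dt = -2.500000/2.5 = -1.0000
R = −Δy/(cos θ' − cos θ) = 0.2500
v = R·ω = 0.2500·-1.0000 = -0.2500

v = -0.2500, ω = -1.0000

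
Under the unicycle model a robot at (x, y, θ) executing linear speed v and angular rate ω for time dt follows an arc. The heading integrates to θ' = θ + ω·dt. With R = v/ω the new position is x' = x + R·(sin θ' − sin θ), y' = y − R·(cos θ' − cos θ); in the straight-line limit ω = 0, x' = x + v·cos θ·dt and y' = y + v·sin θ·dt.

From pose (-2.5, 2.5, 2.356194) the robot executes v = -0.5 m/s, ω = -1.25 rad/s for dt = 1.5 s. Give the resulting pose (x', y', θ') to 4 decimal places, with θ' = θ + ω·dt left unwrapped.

(-2.5977, 1.8626, 0.4812)

θ' = 2.3562 + -1.25·1.5 = 0.4812
R = v/ω = -0.5/-1.25 = 0.4000
x' = -2.5 + 0.4000·(sin 0.4812 − sin 2.3562) = -2.5977
y' = 2.5 − 0.4000·(cos 0.4812 − cos 2.3562) = 1.8626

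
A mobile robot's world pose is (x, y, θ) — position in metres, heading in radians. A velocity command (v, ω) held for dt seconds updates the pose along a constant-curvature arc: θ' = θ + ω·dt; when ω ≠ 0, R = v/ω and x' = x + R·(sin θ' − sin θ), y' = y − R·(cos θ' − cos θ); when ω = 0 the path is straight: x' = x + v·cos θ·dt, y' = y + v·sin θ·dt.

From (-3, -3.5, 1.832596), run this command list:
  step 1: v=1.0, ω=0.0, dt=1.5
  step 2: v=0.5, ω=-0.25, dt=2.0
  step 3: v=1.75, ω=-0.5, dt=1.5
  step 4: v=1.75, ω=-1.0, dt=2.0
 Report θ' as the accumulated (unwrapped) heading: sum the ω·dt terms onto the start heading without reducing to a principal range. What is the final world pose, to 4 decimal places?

step 1: θ'=1.8326 (straight) → pose (-3.3882, -2.0511, 1.8326)
step 2: θ'=1.3326 (R=-2.0000) → pose (-3.3999, -1.0616, 1.3326)
step 3: θ'=0.5826 (R=-3.5000) → pose (-1.9244, 1.0352, 0.5826)
step 4: θ'=-1.4174 (R=-1.7500) → pose (0.7679, -0.1587, -1.4174)

(0.7679, -0.1587, -1.4174)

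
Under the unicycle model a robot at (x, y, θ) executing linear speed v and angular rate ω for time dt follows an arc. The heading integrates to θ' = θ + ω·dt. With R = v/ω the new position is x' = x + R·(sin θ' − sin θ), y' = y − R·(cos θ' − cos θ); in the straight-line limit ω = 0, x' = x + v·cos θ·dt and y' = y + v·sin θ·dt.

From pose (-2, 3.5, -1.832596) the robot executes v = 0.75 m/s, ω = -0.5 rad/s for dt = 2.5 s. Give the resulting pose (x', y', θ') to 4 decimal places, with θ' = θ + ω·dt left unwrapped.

θ' = -1.8326 + -0.5·2.5 = -3.0826
R = v/ω = 0.75/-0.5 = -1.5000
x' = -2 + -1.5000·(sin -3.0826 − sin -1.8326) = -3.3604
y' = 3.5 − -1.5000·(cos -3.0826 − cos -1.8326) = 2.3908

(-3.3604, 2.3908, -3.0826)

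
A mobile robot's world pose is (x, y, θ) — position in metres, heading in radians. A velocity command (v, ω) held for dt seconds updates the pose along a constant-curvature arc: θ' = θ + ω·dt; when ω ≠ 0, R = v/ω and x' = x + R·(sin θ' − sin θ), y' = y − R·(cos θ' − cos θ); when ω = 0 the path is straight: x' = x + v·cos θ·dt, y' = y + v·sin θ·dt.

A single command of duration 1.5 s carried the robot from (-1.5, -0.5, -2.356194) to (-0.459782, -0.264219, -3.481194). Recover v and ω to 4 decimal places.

Δθ = -3.481194 − -2.356194 = -1.125000
ω = Δθ/dt = -1.125000/1.5 = -0.7500
R = Δx/(sin θ' − sin θ) = 1.0000
v = R·ω = 1.0000·-0.7500 = -0.7500

v = -0.7500, ω = -0.7500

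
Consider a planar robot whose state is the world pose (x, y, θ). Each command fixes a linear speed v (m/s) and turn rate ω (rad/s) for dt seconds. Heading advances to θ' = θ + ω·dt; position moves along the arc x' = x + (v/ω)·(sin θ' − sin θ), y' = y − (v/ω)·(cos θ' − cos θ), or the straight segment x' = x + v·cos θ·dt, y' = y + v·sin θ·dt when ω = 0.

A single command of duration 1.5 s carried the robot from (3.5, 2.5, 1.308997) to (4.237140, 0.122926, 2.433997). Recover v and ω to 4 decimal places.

v = -1.7500, ω = 0.7500

Δθ = 2.433997 − 1.308997 = 1.125000
ω = Δθ/dt = 1.125000/1.5 = 0.7500
R = −Δy/(cos θ' − cos θ) = -2.3333
v = R·ω = -2.3333·0.7500 = -1.7500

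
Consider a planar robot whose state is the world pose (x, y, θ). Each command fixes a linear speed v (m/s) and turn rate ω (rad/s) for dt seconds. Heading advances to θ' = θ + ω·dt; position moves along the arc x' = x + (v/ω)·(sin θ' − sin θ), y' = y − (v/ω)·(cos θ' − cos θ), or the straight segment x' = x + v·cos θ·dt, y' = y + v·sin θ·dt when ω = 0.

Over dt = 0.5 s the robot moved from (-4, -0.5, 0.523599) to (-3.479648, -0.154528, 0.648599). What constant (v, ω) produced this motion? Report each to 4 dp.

v = 1.2500, ω = 0.2500

Δθ = 0.648599 − 0.523599 = 0.125000
ω = Δθ/dt = 0.125000/0.5 = 0.2500
R = Δx/(sin θ' − sin θ) = 5.0000
v = R·ω = 5.0000·0.2500 = 1.2500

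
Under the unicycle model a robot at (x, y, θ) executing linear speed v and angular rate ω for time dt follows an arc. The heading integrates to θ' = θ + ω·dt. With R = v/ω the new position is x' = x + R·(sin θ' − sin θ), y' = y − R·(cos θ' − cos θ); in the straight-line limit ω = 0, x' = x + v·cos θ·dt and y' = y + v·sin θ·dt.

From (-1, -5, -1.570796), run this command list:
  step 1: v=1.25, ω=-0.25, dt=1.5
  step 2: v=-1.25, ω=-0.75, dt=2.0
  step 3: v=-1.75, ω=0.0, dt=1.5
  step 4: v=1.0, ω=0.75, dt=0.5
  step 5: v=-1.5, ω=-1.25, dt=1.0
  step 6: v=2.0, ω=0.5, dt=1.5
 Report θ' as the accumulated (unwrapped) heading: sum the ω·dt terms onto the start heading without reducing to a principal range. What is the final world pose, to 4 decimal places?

(1.8748, -5.2085, -3.5708)

step 1: θ'=-1.9458 (R=-5.0000) → pose (-1.3475, -6.8314, -1.9458)
step 2: θ'=-3.4458 (R=1.6667) → pose (0.7026, -5.8517, -3.4458)
step 3: θ'=-3.4458 (straight) → pose (3.2071, -6.6379, -3.4458)
step 4: θ'=-3.0708 (R=1.3333) → pose (2.7134, -6.5801, -3.0708)
step 5: θ'=-4.3208 (R=1.2000) → pose (3.9074, -7.3191, -4.3208)
step 6: θ'=-3.5708 (R=4.0000) → pose (1.8748, -5.2085, -3.5708)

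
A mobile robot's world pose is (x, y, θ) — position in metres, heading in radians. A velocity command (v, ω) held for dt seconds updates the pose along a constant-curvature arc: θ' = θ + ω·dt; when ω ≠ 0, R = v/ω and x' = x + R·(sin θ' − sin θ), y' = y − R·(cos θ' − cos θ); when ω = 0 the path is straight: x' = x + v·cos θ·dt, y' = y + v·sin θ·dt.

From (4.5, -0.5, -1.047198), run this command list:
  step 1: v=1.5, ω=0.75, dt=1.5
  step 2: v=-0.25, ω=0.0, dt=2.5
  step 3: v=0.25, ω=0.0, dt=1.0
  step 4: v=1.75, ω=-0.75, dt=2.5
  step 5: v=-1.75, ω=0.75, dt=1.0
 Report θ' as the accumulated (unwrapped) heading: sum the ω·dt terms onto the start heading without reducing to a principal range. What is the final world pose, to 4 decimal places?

(8.2157, -2.6827, -1.0472)

step 1: θ'=0.0778 (R=2.0000) → pose (6.3875, -1.4940, 0.0778)
step 2: θ'=0.0778 (straight) → pose (5.7644, -1.5425, 0.0778)
step 3: θ'=0.0778 (straight) → pose (6.0136, -1.5231, 0.0778)
step 4: θ'=-1.7972 (R=-2.3333) → pose (8.4688, -4.3731, -1.7972)
step 5: θ'=-1.0472 (R=-2.3333) → pose (8.2157, -2.6827, -1.0472)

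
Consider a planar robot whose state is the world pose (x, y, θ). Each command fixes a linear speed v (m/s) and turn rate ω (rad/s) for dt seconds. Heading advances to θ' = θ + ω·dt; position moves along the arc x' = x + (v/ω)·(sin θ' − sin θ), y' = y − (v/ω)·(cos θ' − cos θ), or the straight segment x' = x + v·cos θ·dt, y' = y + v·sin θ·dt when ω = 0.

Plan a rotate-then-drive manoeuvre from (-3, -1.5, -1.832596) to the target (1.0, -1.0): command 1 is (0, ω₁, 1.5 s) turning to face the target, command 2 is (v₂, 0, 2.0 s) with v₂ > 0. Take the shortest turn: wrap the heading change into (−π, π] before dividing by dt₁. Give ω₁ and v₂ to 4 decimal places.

ω₁ = 1.3046, v₂ = 2.0156

heading to target = atan2(-1−-1.5, 1−-3) = 0.1244
Δθ = wrap(0.1244 − -1.8326) = 1.9570; ω₁ = Δθ/dt₁ = 1.3046
distance = √((1−-3)² + (-1−-1.5)²) = 4.0311; v₂ = distance/dt₂ = 2.0156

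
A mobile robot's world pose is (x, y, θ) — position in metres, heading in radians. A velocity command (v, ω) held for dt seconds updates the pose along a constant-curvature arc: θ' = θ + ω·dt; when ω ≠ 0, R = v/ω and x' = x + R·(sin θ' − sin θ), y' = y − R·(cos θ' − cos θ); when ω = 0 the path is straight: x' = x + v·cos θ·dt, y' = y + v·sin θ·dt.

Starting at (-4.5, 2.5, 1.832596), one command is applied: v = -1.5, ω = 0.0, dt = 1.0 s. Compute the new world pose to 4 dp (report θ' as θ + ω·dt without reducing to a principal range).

(-4.1118, 1.0511, 1.8326)

θ' = 1.8326 + 0.0·1.0 = 1.8326
ω = 0 → straight: x' = -4.5 + -1.5·cos(1.8326)·1.0 = -4.1118
y' = 2.5 + -1.5·sin(1.8326)·1.0 = 1.0511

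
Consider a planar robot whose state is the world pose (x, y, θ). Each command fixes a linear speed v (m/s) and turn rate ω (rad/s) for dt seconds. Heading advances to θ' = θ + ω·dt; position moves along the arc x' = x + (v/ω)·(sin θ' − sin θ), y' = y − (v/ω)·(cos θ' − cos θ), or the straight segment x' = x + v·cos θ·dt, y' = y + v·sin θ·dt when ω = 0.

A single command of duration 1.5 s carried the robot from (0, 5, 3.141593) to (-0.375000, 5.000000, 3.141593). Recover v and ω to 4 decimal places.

Δθ = 3.141593 − 3.141593 = 0.000000
ω = Δθ/dt = 0.000000/1.5 = 0.0000
ω = 0 → v = (Δx·cos θ + Δy·sin θ)/dt = 0.2500

v = 0.2500, ω = 0.0000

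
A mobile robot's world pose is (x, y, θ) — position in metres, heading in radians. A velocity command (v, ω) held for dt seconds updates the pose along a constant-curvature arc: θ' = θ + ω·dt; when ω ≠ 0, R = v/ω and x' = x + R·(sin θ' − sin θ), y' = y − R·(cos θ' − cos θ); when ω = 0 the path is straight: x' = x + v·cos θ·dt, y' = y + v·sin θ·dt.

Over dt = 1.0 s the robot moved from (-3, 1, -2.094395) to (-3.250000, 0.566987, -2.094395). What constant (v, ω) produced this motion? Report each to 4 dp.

Δθ = -2.094395 − -2.094395 = 0.000000
ω = Δθ/dt = 0.000000/1.0 = 0.0000
ω = 0 → v = (Δx·cos θ + Δy·sin θ)/dt = 0.5000

v = 0.5000, ω = 0.0000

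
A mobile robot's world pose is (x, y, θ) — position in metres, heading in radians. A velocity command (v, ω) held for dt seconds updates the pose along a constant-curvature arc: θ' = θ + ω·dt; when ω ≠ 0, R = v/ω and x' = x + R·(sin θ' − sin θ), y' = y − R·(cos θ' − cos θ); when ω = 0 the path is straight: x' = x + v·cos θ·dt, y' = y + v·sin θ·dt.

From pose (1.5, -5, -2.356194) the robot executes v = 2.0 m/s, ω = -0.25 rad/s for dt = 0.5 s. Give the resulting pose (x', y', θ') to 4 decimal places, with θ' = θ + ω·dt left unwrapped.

(0.7506, -5.6611, -2.4812)

θ' = -2.3562 + -0.25·0.5 = -2.4812
R = v/ω = 2.0/-0.25 = -8.0000
x' = 1.5 + -8.0000·(sin -2.4812 − sin -2.3562) = 0.7506
y' = -5 − -8.0000·(cos -2.4812 − cos -2.3562) = -5.6611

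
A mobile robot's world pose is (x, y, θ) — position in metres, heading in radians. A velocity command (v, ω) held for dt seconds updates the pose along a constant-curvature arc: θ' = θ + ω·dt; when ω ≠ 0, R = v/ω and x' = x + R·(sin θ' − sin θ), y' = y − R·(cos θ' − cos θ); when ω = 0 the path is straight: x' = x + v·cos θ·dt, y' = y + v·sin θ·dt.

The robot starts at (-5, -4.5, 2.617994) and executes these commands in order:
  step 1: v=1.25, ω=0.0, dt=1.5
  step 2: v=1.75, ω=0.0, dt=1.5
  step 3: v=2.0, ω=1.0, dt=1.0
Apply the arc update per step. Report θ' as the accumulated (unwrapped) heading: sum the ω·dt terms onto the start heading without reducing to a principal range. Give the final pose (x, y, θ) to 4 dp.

step 1: θ'=2.6180 (straight) → pose (-6.6238, -3.5625, 2.6180)
step 2: θ'=2.6180 (straight) → pose (-8.8971, -2.2500, 2.6180)
step 3: θ'=3.6180 (R=2.0000) → pose (-10.8143, -2.2047, 3.6180)

(-10.8143, -2.2047, 3.6180)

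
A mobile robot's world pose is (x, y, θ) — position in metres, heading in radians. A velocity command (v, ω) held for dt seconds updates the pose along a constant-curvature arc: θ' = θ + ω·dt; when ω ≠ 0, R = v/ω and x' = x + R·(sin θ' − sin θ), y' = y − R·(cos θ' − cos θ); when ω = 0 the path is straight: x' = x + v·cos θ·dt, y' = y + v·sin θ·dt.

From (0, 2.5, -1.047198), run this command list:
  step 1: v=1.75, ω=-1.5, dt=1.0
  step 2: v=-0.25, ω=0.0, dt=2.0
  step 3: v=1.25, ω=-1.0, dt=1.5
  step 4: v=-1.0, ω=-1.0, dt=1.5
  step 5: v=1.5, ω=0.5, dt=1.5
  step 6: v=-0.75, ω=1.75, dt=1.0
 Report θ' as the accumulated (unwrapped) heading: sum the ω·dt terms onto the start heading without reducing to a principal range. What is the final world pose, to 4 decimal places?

step 1: θ'=-2.5472 (R=-1.1667) → pose (-0.3570, 0.9501, -2.5472)
step 2: θ'=-2.5472 (straight) → pose (0.0572, 1.2301, -2.5472)
step 3: θ'=-4.0472 (R=-1.2500) → pose (-1.6263, 1.4942, -4.0472)
step 4: θ'=-5.5472 (R=1.0000) → pose (-1.7418, 0.1358, -5.5472)
step 5: θ'=-4.7972 (R=3.0000) → pose (-0.7665, 2.1052, -4.7972)
step 6: θ'=-3.0472 (R=-0.4286) → pose (-0.2991, 1.6422, -3.0472)

(-0.2991, 1.6422, -3.0472)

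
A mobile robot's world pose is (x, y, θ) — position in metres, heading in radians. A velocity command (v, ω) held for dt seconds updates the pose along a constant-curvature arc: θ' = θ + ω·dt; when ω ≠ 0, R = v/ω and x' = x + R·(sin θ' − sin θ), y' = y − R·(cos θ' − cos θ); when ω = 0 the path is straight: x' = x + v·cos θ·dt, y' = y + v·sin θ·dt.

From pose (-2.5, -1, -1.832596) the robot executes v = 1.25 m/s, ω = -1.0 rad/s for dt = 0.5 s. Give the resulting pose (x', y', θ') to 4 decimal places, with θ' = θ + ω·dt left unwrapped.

(-2.8029, -1.5393, -2.3326)

θ' = -1.8326 + -1.0·0.5 = -2.3326
R = v/ω = 1.25/-1.0 = -1.2500
x' = -2.5 + -1.2500·(sin -2.3326 − sin -1.8326) = -2.8029
y' = -1 − -1.2500·(cos -2.3326 − cos -1.8326) = -1.5393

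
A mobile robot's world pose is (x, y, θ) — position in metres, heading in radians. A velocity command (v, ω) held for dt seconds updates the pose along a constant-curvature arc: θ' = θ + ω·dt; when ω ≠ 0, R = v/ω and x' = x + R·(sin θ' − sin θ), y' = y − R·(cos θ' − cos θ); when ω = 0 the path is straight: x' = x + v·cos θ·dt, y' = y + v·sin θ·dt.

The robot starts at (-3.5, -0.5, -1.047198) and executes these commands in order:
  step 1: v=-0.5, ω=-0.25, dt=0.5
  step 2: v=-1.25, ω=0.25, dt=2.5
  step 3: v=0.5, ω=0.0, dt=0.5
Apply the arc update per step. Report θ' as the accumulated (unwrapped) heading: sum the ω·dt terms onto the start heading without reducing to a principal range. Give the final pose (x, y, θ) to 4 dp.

(-5.4042, 1.9230, -0.5472)

step 1: θ'=-1.1722 (R=2.0000) → pose (-3.6112, -0.2763, -1.1722)
step 2: θ'=-0.5472 (R=-5.0000) → pose (-5.6177, 2.0530, -0.5472)
step 3: θ'=-0.5472 (straight) → pose (-5.4042, 1.9230, -0.5472)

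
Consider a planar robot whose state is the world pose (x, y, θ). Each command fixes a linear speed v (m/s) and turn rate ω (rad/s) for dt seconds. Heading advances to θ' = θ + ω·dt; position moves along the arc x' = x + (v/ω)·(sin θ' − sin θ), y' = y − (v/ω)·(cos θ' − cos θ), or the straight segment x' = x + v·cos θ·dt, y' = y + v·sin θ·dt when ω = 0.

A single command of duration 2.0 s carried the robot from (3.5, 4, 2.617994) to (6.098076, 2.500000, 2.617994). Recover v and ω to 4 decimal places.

Δθ = 2.617994 − 2.617994 = 0.000000
ω = Δθ/dt = 0.000000/2.0 = 0.0000
ω = 0 → v = (Δx·cos θ + Δy·sin θ)/dt = -1.5000

v = -1.5000, ω = 0.0000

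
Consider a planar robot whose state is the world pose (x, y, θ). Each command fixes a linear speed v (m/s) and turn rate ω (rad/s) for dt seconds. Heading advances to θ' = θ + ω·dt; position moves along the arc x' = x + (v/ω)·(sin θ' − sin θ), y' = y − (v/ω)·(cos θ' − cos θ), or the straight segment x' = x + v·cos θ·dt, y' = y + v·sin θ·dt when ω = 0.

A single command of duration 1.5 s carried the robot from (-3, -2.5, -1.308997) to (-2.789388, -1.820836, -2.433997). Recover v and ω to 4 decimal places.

v = -0.5000, ω = -0.7500

Δθ = -2.433997 − -1.308997 = -1.125000
ω = Δθ/dt = -1.125000/1.5 = -0.7500
R = −Δy/(cos θ' − cos θ) = 0.6667
v = R·ω = 0.6667·-0.7500 = -0.5000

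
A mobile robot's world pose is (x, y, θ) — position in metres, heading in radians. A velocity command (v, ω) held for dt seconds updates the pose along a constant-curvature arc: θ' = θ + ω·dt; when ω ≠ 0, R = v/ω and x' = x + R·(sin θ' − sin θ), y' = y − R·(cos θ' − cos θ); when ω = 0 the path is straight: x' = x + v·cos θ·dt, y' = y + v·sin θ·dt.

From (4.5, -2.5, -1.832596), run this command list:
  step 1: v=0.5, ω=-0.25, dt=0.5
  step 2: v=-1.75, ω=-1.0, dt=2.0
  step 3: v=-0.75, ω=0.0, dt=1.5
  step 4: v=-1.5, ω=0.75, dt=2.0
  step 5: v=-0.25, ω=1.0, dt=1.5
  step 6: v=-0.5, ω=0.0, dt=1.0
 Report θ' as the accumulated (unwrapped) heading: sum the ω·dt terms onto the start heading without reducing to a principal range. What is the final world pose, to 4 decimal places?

step 1: θ'=-1.9576 (R=-2.0000) → pose (4.4204, -2.7368, -1.9576)
step 2: θ'=-3.9576 (R=1.7500) → pose (7.3158, -2.1980, -3.9576)
step 3: θ'=-3.9576 (straight) → pose (8.0866, -3.0174, -3.9576)
step 4: θ'=-2.4576 (R=-2.0000) → pose (10.8072, -3.1973, -2.4576)
step 5: θ'=-0.9576 (R=-0.2500) → pose (10.8537, -2.8596, -0.9576)
step 6: θ'=-0.9576 (straight) → pose (10.5660, -2.4507, -0.9576)

(10.5660, -2.4507, -0.9576)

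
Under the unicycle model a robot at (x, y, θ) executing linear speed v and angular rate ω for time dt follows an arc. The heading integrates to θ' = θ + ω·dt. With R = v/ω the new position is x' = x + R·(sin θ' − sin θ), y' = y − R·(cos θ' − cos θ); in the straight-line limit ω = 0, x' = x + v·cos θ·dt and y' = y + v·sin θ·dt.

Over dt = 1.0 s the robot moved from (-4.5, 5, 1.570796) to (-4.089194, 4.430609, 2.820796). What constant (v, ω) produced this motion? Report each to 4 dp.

Δθ = 2.820796 − 1.570796 = 1.250000
ω = Δθ/dt = 1.250000/1.0 = 1.2500
R = −Δy/(cos θ' − cos θ) = -0.6000
v = R·ω = -0.6000·1.2500 = -0.7500

v = -0.7500, ω = 1.2500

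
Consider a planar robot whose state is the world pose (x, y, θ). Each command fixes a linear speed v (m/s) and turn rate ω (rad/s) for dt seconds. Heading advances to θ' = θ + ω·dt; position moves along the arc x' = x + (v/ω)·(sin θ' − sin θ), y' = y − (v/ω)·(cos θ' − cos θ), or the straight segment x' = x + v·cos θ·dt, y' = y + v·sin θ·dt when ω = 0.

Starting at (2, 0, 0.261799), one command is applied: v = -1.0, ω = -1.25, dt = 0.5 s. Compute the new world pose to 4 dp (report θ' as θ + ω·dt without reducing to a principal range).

(1.5087, 0.0249, -0.3632)

θ' = 0.2618 + -1.25·0.5 = -0.3632
R = v/ω = -1.0/-1.25 = 0.8000
x' = 2 + 0.8000·(sin -0.3632 − sin 0.2618) = 1.5087
y' = 0 − 0.8000·(cos -0.3632 − cos 0.2618) = 0.0249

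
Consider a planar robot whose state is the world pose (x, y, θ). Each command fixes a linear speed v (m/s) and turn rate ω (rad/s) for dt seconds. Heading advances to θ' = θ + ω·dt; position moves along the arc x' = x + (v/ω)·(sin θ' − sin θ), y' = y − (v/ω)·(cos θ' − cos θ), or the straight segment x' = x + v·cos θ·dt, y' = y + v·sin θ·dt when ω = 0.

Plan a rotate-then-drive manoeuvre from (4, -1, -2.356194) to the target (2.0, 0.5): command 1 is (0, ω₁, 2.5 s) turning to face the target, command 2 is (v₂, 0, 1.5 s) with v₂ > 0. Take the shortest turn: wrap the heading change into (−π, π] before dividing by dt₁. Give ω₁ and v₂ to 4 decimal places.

heading to target = atan2(0.5−-1, 2−4) = 2.4981
Δθ = wrap(2.4981 − -2.3562) = -1.4289; ω₁ = Δθ/dt₁ = -0.5716
distance = √((2−4)² + (0.5−-1)²) = 2.5000; v₂ = distance/dt₂ = 1.6667

ω₁ = -0.5716, v₂ = 1.6667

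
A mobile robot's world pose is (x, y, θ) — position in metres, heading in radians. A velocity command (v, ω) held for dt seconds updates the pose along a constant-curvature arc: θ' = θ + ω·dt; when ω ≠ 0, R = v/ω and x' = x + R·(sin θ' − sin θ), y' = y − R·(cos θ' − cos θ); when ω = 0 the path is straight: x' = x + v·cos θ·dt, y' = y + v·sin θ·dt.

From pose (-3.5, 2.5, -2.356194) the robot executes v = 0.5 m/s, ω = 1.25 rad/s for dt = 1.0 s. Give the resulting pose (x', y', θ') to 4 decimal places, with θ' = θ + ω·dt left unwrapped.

(-3.5748, 2.0379, -1.1062)

θ' = -2.3562 + 1.25·1.0 = -1.1062
R = v/ω = 0.5/1.25 = 0.4000
x' = -3.5 + 0.4000·(sin -1.1062 − sin -2.3562) = -3.5748
y' = 2.5 − 0.4000·(cos -1.1062 − cos -2.3562) = 2.0379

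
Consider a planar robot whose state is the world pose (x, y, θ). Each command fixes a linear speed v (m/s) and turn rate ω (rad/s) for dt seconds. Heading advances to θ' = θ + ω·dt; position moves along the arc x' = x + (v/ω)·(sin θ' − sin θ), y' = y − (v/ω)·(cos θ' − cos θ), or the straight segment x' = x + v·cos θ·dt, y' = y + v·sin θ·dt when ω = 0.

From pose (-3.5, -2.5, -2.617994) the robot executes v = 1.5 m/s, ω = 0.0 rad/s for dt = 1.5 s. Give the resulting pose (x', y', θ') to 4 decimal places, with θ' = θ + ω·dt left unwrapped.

θ' = -2.6180 + 0.0·1.5 = -2.6180
ω = 0 → straight: x' = -3.5 + 1.5·cos(-2.6180)·1.5 = -5.4486
y' = -2.5 + 1.5·sin(-2.6180)·1.5 = -3.6250

(-5.4486, -3.6250, -2.6180)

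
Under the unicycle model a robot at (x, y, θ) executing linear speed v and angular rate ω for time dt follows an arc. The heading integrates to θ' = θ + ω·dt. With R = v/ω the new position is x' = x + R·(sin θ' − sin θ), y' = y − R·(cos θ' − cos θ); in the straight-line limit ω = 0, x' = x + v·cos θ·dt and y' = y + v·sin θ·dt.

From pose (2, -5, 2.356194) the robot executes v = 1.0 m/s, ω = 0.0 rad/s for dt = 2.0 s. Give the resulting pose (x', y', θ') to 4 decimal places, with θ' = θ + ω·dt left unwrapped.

θ' = 2.3562 + 0.0·2.0 = 2.3562
ω = 0 → straight: x' = 2 + 1.0·cos(2.3562)·2.0 = 0.5858
y' = -5 + 1.0·sin(2.3562)·2.0 = -3.5858

(0.5858, -3.5858, 2.3562)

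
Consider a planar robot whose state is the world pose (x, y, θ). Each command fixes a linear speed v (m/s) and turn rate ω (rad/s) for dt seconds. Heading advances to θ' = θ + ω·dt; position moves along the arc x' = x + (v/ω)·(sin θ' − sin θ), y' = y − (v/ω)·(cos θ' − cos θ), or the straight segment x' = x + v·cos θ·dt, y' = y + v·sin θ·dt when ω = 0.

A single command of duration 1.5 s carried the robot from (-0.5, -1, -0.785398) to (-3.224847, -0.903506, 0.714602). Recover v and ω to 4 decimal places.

v = -2.0000, ω = 1.0000

Δθ = 0.714602 − -0.785398 = 1.500000
ω = Δθ/dt = 1.500000/1.5 = 1.0000
R = Δx/(sin θ' − sin θ) = -2.0000
v = R·ω = -2.0000·1.0000 = -2.0000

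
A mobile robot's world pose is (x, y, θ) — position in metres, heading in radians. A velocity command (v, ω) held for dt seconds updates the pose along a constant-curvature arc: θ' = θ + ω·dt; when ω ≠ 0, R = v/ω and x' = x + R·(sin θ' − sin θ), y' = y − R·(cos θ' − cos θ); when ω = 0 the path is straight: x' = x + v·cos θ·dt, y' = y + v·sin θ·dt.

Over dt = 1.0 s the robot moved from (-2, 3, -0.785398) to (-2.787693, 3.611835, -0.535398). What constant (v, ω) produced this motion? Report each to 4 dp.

Δθ = -0.535398 − -0.785398 = 0.250000
ω = Δθ/dt = 0.250000/1.0 = 0.2500
R = Δx/(sin θ' − sin θ) = -4.0000
v = R·ω = -4.0000·0.2500 = -1.0000

v = -1.0000, ω = 0.2500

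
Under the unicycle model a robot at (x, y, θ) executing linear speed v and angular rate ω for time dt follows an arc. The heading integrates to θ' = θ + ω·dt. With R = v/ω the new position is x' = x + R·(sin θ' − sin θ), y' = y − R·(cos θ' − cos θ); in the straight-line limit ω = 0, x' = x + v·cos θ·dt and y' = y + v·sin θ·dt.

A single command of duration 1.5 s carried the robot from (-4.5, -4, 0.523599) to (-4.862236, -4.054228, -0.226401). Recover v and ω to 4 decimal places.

v = -0.2500, ω = -0.5000

Δθ = -0.226401 − 0.523599 = -0.750000
ω = Δθ/dt = -0.750000/1.5 = -0.5000
R = Δx/(sin θ' − sin θ) = 0.5000
v = R·ω = 0.5000·-0.5000 = -0.2500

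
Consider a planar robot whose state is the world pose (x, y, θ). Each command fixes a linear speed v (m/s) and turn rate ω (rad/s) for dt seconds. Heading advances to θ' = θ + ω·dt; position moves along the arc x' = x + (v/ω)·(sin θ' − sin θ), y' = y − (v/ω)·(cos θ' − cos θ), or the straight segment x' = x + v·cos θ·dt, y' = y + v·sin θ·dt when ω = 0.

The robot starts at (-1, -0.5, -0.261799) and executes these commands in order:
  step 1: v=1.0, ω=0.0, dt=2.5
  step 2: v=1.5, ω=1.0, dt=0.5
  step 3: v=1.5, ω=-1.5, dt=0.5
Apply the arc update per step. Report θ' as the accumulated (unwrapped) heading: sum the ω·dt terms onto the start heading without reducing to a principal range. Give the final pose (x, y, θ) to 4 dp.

(2.8827, -1.2557, -0.5118)

step 1: θ'=-0.2618 (straight) → pose (1.4148, -1.1470, -0.2618)
step 2: θ'=0.2382 (R=1.5000) → pose (2.1570, -1.1558, 0.2382)
step 3: θ'=-0.5118 (R=-1.0000) → pose (2.8827, -1.2557, -0.5118)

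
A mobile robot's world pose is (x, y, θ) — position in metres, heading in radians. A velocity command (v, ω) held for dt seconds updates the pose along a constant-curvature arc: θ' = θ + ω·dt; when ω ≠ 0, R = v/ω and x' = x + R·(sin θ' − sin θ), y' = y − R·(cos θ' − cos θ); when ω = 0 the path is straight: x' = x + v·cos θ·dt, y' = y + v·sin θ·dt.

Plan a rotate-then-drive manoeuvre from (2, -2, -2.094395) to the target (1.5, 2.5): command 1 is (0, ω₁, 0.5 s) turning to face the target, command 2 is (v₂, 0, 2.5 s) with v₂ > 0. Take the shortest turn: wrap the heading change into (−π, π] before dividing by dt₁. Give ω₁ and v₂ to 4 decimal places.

ω₁ = -5.0147, v₂ = 1.8111

heading to target = atan2(2.5−-2, 1.5−2) = 1.6815
Δθ = wrap(1.6815 − -2.0944) = -2.5073; ω₁ = Δθ/dt₁ = -5.0147
distance = √((1.5−2)² + (2.5−-2)²) = 4.5277; v₂ = distance/dt₂ = 1.8111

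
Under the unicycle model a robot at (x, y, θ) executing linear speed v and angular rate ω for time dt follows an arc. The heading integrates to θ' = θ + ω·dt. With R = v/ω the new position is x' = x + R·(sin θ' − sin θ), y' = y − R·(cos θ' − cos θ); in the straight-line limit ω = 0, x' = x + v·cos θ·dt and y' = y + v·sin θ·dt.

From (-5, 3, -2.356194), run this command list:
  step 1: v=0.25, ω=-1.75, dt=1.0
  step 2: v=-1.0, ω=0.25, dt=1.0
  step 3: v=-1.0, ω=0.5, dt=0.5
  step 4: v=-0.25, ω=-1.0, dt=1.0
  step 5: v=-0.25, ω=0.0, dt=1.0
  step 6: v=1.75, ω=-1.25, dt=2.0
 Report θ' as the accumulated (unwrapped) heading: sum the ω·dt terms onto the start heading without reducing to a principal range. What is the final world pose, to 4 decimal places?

step 1: θ'=-4.1062 (R=-0.1429) → pose (-5.2184, 3.0196, -4.1062)
step 2: θ'=-3.8562 (R=-4.0000) → pose (-4.5524, 2.2772, -3.8562)
step 3: θ'=-3.6062 (R=-2.0000) → pose (-4.1379, 1.9999, -3.6062)
step 4: θ'=-4.6062 (R=0.2500) → pose (-4.0013, 1.8029, -4.6062)
step 5: θ'=-4.6062 (straight) → pose (-3.9748, 1.5543, -4.6062)
step 6: θ'=-7.1062 (R=-1.4000) → pose (-1.5562, 2.6547, -7.1062)

(-1.5562, 2.6547, -7.1062)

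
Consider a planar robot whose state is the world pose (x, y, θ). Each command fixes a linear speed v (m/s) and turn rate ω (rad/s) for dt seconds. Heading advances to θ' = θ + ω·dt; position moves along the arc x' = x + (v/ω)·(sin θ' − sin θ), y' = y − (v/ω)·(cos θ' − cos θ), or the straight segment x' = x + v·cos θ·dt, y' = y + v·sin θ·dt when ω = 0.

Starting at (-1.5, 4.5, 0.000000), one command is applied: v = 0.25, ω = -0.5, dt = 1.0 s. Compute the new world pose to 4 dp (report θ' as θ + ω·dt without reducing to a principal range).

θ' = 0.0000 + -0.5·1.0 = -0.5000
R = v/ω = 0.25/-0.5 = -0.5000
x' = -1.5 + -0.5000·(sin -0.5000 − sin 0.0000) = -1.2603
y' = 4.5 − -0.5000·(cos -0.5000 − cos 0.0000) = 4.4388

(-1.2603, 4.4388, -0.5000)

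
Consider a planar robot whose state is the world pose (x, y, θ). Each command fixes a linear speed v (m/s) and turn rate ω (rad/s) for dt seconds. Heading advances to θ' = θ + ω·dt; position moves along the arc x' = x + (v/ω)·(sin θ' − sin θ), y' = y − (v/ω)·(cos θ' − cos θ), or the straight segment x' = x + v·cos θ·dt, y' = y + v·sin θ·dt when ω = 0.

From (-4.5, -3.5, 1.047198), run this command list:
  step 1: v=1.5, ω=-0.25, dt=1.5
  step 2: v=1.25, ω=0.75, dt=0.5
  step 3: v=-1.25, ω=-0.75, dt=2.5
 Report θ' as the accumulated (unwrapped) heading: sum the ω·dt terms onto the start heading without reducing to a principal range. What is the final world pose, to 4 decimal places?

(-5.3053, -1.6287, -0.8278)

step 1: θ'=0.6722 (R=-6.0000) → pose (-3.0401, -1.8053, 0.6722)
step 2: θ'=1.0472 (R=1.6667) → pose (-2.6346, -1.3345, 1.0472)
step 3: θ'=-0.8278 (R=1.6667) → pose (-5.3053, -1.6287, -0.8278)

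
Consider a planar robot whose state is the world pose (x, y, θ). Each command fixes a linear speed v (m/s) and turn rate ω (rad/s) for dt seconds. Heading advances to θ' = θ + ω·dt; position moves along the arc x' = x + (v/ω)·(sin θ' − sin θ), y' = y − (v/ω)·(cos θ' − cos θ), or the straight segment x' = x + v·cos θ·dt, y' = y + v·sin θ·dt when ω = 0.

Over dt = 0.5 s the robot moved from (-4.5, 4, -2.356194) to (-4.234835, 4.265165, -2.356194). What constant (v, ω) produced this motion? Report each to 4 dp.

Δθ = -2.356194 − -2.356194 = 0.000000
ω = Δθ/dt = 0.000000/0.5 = 0.0000
ω = 0 → v = (Δx·cos θ + Δy·sin θ)/dt = -0.7500

v = -0.7500, ω = 0.0000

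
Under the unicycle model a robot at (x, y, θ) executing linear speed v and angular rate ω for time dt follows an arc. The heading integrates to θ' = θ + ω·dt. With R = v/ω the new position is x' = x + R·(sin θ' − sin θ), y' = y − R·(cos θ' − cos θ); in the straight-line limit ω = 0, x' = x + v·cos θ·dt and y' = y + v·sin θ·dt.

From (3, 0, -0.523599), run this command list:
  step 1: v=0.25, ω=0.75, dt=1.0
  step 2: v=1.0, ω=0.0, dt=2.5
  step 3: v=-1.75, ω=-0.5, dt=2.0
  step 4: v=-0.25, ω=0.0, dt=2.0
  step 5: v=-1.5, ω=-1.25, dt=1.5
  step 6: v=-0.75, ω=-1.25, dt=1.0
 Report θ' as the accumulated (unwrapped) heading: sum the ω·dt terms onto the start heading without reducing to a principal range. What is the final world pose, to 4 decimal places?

step 1: θ'=0.2264 (R=0.3333) → pose (3.2415, -0.0362, 0.2264)
step 2: θ'=0.2264 (straight) → pose (5.6777, 0.5250, 0.2264)
step 3: θ'=-0.7736 (R=3.5000) → pose (2.4465, 1.4318, -0.7736)
step 4: θ'=-0.7736 (straight) → pose (2.0888, 1.7812, -0.7736)
step 5: θ'=-2.6486 (R=1.2000) → pose (2.3594, 3.6967, -2.6486)
step 6: θ'=-3.8986 (R=0.6000) → pose (3.0554, 3.6043, -3.8986)

(3.0554, 3.6043, -3.8986)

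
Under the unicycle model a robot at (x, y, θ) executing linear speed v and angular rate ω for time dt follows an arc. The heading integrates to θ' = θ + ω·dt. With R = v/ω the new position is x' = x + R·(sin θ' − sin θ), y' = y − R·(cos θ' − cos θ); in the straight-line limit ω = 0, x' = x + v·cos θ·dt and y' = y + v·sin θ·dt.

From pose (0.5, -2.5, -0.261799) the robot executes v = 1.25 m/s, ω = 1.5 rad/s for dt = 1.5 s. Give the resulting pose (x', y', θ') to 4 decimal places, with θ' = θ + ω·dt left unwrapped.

θ' = -0.2618 + 1.5·1.5 = 1.9882
R = v/ω = 1.25/1.5 = 0.8333
x' = 0.5 + 0.8333·(sin 1.9882 − sin -0.2618) = 1.4775
y' = -2.5 − 0.8333·(cos 1.9882 − cos -0.2618) = -1.3572

(1.4775, -1.3572, 1.9882)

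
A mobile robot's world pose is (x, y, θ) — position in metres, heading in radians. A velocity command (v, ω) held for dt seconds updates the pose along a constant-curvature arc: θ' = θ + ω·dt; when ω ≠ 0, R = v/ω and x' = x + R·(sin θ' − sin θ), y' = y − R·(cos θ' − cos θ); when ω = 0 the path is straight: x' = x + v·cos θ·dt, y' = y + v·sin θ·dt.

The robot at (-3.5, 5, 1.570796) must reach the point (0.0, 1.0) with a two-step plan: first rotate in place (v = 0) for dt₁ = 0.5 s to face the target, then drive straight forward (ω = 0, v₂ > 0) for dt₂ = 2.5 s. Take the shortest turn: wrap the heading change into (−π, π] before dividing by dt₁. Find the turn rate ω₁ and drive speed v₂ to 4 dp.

ω₁ = -4.8455, v₂ = 2.1260

heading to target = atan2(1−5, 0−-3.5) = -0.8520
Δθ = wrap(-0.8520 − 1.5708) = -2.4228; ω₁ = Δθ/dt₁ = -4.8455
distance = √((0−-3.5)² + (1−5)²) = 5.3151; v₂ = distance/dt₂ = 2.1260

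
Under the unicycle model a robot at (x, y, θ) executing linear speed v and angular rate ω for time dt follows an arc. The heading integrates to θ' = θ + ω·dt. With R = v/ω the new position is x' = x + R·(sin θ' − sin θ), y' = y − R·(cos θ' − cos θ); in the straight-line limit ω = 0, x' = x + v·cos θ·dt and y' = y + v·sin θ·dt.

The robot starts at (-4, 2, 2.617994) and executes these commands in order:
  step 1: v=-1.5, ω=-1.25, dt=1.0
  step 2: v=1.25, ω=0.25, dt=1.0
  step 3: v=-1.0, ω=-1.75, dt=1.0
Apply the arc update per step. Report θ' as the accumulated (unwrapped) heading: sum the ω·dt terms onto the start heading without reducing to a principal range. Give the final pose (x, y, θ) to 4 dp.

(-3.9737, 1.3686, -0.1320)

step 1: θ'=1.3680 (R=1.2000) → pose (-3.4246, 0.7191, 1.3680)
step 2: θ'=1.6180 (R=5.0000) → pose (-3.3277, 1.9620, 1.6180)
step 3: θ'=-0.1320 (R=0.5714) → pose (-3.9737, 1.3686, -0.1320)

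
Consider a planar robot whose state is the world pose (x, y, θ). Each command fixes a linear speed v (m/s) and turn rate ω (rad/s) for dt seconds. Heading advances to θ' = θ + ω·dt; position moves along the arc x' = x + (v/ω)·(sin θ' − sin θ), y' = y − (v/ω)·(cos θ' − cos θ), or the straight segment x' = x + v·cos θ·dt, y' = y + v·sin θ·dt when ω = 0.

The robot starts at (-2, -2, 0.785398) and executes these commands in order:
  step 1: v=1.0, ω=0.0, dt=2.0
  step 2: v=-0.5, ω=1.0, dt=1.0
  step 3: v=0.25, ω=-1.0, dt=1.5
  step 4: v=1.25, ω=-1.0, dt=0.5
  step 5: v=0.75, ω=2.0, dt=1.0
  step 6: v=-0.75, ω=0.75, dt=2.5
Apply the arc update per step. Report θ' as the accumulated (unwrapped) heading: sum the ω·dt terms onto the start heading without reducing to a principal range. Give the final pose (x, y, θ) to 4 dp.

(1.9904, -0.9400, 3.6604)

step 1: θ'=0.7854 (straight) → pose (-0.5858, -0.5858, 0.7854)
step 2: θ'=1.7854 (R=-0.5000) → pose (-0.7208, -1.0458, 1.7854)
step 3: θ'=0.2854 (R=-0.2500) → pose (-0.5469, -0.7527, 0.2854)
step 4: θ'=-0.2146 (R=-1.2500) → pose (0.0712, -0.7308, -0.2146)
step 5: θ'=1.7854 (R=0.3750) → pose (0.5175, -0.2845, 1.7854)
step 6: θ'=3.6604 (R=-1.0000) → pose (1.9904, -0.9400, 3.6604)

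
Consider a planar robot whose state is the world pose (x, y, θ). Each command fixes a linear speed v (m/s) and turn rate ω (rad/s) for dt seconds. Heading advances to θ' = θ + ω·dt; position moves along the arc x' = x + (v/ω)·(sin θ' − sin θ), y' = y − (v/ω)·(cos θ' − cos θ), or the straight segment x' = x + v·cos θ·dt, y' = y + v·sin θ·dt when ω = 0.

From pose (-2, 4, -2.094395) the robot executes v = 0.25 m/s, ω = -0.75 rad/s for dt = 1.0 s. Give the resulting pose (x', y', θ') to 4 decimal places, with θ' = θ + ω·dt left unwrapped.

θ' = -2.0944 + -0.75·1.0 = -2.8444
R = v/ω = 0.25/-0.75 = -0.3333
x' = -2 + -0.3333·(sin -2.8444 − sin -2.0944) = -2.1911
y' = 4 − -0.3333·(cos -2.8444 − cos -2.0944) = 3.8479

(-2.1911, 3.8479, -2.8444)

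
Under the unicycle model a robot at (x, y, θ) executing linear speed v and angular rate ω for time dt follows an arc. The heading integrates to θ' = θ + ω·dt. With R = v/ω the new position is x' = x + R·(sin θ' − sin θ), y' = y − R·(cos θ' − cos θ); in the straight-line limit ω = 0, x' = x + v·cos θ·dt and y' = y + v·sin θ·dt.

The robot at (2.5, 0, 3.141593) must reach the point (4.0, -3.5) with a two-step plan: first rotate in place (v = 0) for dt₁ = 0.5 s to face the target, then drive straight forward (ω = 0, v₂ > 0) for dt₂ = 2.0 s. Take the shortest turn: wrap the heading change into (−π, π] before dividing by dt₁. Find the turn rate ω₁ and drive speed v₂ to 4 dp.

heading to target = atan2(-3.5−0, 4−2.5) = -1.1659
Δθ = wrap(-1.1659 − 3.1416) = 1.9757; ω₁ = Δθ/dt₁ = 3.9514
distance = √((4−2.5)² + (-3.5−0)²) = 3.8079; v₂ = distance/dt₂ = 1.9039

ω₁ = 3.9514, v₂ = 1.9039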